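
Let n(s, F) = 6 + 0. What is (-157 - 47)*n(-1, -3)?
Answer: -1224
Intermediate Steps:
n(s, F) = 6
(-157 - 47)*n(-1, -3) = (-157 - 47)*6 = -204*6 = -1224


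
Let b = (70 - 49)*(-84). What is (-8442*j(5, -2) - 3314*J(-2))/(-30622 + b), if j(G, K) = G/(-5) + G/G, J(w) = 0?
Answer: 0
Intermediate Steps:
b = -1764 (b = 21*(-84) = -1764)
j(G, K) = 1 - G/5 (j(G, K) = G*(-1/5) + 1 = -G/5 + 1 = 1 - G/5)
(-8442*j(5, -2) - 3314*J(-2))/(-30622 + b) = (-8442*(1 - 1/5*5) - 3314*0)/(-30622 - 1764) = (-8442*(1 - 1) + 0)/(-32386) = (-8442*0 + 0)*(-1/32386) = (0 + 0)*(-1/32386) = 0*(-1/32386) = 0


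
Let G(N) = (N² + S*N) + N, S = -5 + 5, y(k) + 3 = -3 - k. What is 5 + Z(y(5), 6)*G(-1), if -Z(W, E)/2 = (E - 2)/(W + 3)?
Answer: 5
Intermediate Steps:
y(k) = -6 - k (y(k) = -3 + (-3 - k) = -6 - k)
S = 0
Z(W, E) = -2*(-2 + E)/(3 + W) (Z(W, E) = -2*(E - 2)/(W + 3) = -2*(-2 + E)/(3 + W))
G(N) = N + N² (G(N) = (N² + 0*N) + N = (N² + 0) + N = N² + N = N + N²)
5 + Z(y(5), 6)*G(-1) = 5 + (2*(2 - 1*6)/(3 + (-6 - 1*5)))*(-(1 - 1)) = 5 + (2*(2 - 6)/(3 + (-6 - 5)))*(-1*0) = 5 + (2*(-4)/(3 - 11))*0 = 5 + (2*(-4)/(-8))*0 = 5 + (2*(-⅛)*(-4))*0 = 5 + 1*0 = 5 + 0 = 5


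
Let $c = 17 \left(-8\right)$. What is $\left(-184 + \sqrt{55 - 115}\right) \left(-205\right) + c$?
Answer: $37584 - 410 i \sqrt{15} \approx 37584.0 - 1587.9 i$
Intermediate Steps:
$c = -136$
$\left(-184 + \sqrt{55 - 115}\right) \left(-205\right) + c = \left(-184 + \sqrt{55 - 115}\right) \left(-205\right) - 136 = \left(-184 + \sqrt{-60}\right) \left(-205\right) - 136 = \left(-184 + 2 i \sqrt{15}\right) \left(-205\right) - 136 = \left(37720 - 410 i \sqrt{15}\right) - 136 = 37584 - 410 i \sqrt{15}$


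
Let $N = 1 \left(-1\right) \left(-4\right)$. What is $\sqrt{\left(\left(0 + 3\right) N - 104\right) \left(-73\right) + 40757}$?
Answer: $\sqrt{47473} \approx 217.88$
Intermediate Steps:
$N = 4$ ($N = \left(-1\right) \left(-4\right) = 4$)
$\sqrt{\left(\left(0 + 3\right) N - 104\right) \left(-73\right) + 40757} = \sqrt{\left(\left(0 + 3\right) 4 - 104\right) \left(-73\right) + 40757} = \sqrt{\left(3 \cdot 4 - 104\right) \left(-73\right) + 40757} = \sqrt{\left(12 - 104\right) \left(-73\right) + 40757} = \sqrt{\left(-92\right) \left(-73\right) + 40757} = \sqrt{6716 + 40757} = \sqrt{47473}$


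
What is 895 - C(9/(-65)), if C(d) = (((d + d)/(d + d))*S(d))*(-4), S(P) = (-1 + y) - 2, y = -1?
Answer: 879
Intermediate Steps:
S(P) = -4 (S(P) = (-1 - 1) - 2 = -2 - 2 = -4)
C(d) = 16 (C(d) = (((d + d)/(d + d))*(-4))*(-4) = (((2*d)/((2*d)))*(-4))*(-4) = (((2*d)*(1/(2*d)))*(-4))*(-4) = (1*(-4))*(-4) = -4*(-4) = 16)
895 - C(9/(-65)) = 895 - 1*16 = 895 - 16 = 879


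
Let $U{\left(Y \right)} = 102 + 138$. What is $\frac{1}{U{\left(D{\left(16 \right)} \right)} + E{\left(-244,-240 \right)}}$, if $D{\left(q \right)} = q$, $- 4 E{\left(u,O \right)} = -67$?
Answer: $\frac{4}{1027} \approx 0.0038948$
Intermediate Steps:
$E{\left(u,O \right)} = \frac{67}{4}$ ($E{\left(u,O \right)} = \left(- \frac{1}{4}\right) \left(-67\right) = \frac{67}{4}$)
$U{\left(Y \right)} = 240$
$\frac{1}{U{\left(D{\left(16 \right)} \right)} + E{\left(-244,-240 \right)}} = \frac{1}{240 + \frac{67}{4}} = \frac{1}{\frac{1027}{4}} = \frac{4}{1027}$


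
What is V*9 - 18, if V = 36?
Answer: 306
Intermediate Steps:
V*9 - 18 = 36*9 - 18 = 324 - 18 = 306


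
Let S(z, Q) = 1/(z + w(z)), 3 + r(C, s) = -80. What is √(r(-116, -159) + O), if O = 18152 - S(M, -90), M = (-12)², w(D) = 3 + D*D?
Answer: √7879885259658/20883 ≈ 134.42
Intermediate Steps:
r(C, s) = -83 (r(C, s) = -3 - 80 = -83)
w(D) = 3 + D²
M = 144
S(z, Q) = 1/(3 + z + z²) (S(z, Q) = 1/(z + (3 + z²)) = 1/(3 + z + z²))
O = 379068215/20883 (O = 18152 - 1/(3 + 144 + 144²) = 18152 - 1/(3 + 144 + 20736) = 18152 - 1/20883 = 379068215/20883 ≈ 18152.)
√(r(-116, -159) + O) = √(-83 + 379068215/20883) = √(377334926/20883) = √7879885259658/20883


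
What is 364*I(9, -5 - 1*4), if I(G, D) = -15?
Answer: -5460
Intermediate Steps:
364*I(9, -5 - 1*4) = 364*(-15) = -5460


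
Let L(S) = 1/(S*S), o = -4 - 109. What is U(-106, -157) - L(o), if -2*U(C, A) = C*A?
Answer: -106250850/12769 ≈ -8321.0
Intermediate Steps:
o = -113
L(S) = S**(-2)
U(C, A) = -A*C/2 (U(C, A) = -C*A/2 = -A*C/2)
U(-106, -157) - L(o) = -1/2*(-157)*(-106) - 1/(-113)**2 = -8321 - 1*1/12769 = -8321 - 1/12769 = -106250850/12769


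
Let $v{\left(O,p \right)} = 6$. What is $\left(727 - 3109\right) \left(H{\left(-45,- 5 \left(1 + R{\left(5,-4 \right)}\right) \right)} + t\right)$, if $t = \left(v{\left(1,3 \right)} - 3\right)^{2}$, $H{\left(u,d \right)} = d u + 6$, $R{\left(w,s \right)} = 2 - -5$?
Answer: $-4323330$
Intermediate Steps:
$R{\left(w,s \right)} = 7$ ($R{\left(w,s \right)} = 2 + 5 = 7$)
$H{\left(u,d \right)} = 6 + d u$
$t = 9$ ($t = \left(6 - 3\right)^{2} = 3^{2} = 9$)
$\left(727 - 3109\right) \left(H{\left(-45,- 5 \left(1 + R{\left(5,-4 \right)}\right) \right)} + t\right) = \left(727 - 3109\right) \left(\left(6 + - 5 \left(1 + 7\right) \left(-45\right)\right) + 9\right) = - 2382 \left(\left(6 + \left(-5\right) 8 \left(-45\right)\right) + 9\right) = - 2382 \left(\left(6 - -1800\right) + 9\right) = - 2382 \left(\left(6 + 1800\right) + 9\right) = - 2382 \left(1806 + 9\right) = \left(-2382\right) 1815 = -4323330$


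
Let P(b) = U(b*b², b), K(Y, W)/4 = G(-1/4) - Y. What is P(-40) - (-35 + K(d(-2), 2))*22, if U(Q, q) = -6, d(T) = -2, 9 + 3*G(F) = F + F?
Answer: 2600/3 ≈ 866.67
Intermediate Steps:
G(F) = -3 + 2*F/3 (G(F) = -3 + (F + F)/3 = -3 + (2*F)/3 = -3 + 2*F/3)
K(Y, W) = -38/3 - 4*Y (K(Y, W) = 4*((-3 + 2*(-1/4)/3) - Y) = 4*((-3 + 2*(-1*¼)/3) - Y) = 4*((-3 + (⅔)*(-¼)) - Y) = 4*((-3 - ⅙) - Y) = 4*(-19/6 - Y) = -38/3 - 4*Y)
P(b) = -6
P(-40) - (-35 + K(d(-2), 2))*22 = -6 - (-35 + (-38/3 - 4*(-2)))*22 = -6 - (-35 + (-38/3 + 8))*22 = -6 - (-35 - 14/3)*22 = -6 - (-119)*22/3 = -6 - 1*(-2618/3) = -6 + 2618/3 = 2600/3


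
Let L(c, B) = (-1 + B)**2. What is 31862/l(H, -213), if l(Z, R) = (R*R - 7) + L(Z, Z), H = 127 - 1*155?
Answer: 31862/46203 ≈ 0.68961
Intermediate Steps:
H = -28 (H = 127 - 155 = -28)
l(Z, R) = -7 + R**2 + (-1 + Z)**2 (l(Z, R) = (R*R - 7) + (-1 + Z)**2 = (R**2 - 7) + (-1 + Z)**2 = (-7 + R**2) + (-1 + Z)**2 = -7 + R**2 + (-1 + Z)**2)
31862/l(H, -213) = 31862/(-7 + (-213)**2 + (-1 - 28)**2) = 31862/(-7 + 45369 + (-29)**2) = 31862/(-7 + 45369 + 841) = 31862/46203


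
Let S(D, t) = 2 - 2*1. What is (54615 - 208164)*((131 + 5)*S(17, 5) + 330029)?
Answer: -50675622921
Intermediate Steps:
S(D, t) = 0 (S(D, t) = 2 - 2 = 0)
(54615 - 208164)*((131 + 5)*S(17, 5) + 330029) = (54615 - 208164)*((131 + 5)*0 + 330029) = -153549*(136*0 + 330029) = -153549*(0 + 330029) = -153549*330029 = -50675622921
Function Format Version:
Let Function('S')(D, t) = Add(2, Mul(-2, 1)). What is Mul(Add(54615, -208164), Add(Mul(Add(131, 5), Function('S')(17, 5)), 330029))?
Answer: -50675622921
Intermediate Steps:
Function('S')(D, t) = 0 (Function('S')(D, t) = Add(2, -2) = 0)
Mul(Add(54615, -208164), Add(Mul(Add(131, 5), Function('S')(17, 5)), 330029)) = Mul(Add(54615, -208164), Add(Mul(Add(131, 5), 0), 330029)) = Mul(-153549, Add(Mul(136, 0), 330029)) = Mul(-153549, Add(0, 330029)) = Mul(-153549, 330029) = -50675622921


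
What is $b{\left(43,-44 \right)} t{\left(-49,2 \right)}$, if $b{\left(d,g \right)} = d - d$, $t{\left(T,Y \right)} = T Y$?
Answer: $0$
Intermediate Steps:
$b{\left(d,g \right)} = 0$
$b{\left(43,-44 \right)} t{\left(-49,2 \right)} = 0 \left(\left(-49\right) 2\right) = 0 \left(-98\right) = 0$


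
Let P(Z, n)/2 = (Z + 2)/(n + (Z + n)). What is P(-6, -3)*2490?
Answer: 1660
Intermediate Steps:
P(Z, n) = 2*(2 + Z)/(Z + 2*n) (P(Z, n) = 2*((Z + 2)/(n + (Z + n))) = 2*((2 + Z)/(Z + 2*n)) = 2*(2 + Z)/(Z + 2*n))
P(-6, -3)*2490 = (2*(2 - 6)/(-6 + 2*(-3)))*2490 = (2*(-4)/(-6 - 6))*2490 = (2*(-4)/(-12))*2490 = (2*(-1/12)*(-4))*2490 = (2/3)*2490 = 1660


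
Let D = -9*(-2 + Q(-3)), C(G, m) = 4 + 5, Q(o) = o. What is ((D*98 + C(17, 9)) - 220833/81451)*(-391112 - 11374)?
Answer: -144778696284096/81451 ≈ -1.7775e+9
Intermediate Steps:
C(G, m) = 9
D = 45 (D = -9*(-2 - 3) = -9*(-5) = 45)
((D*98 + C(17, 9)) - 220833/81451)*(-391112 - 11374) = ((45*98 + 9) - 220833/81451)*(-391112 - 11374) = ((4410 + 9) - 220833*1/81451)*(-402486) = (4419 - 220833/81451)*(-402486) = (359711136/81451)*(-402486) = -144778696284096/81451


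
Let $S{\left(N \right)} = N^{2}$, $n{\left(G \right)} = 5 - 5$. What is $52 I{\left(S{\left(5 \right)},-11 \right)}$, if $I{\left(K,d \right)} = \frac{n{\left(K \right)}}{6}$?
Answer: $0$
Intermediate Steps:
$n{\left(G \right)} = 0$ ($n{\left(G \right)} = 5 - 5 = 0$)
$I{\left(K,d \right)} = 0$ ($I{\left(K,d \right)} = \frac{0}{6} = 0 \cdot \frac{1}{6} = 0$)
$52 I{\left(S{\left(5 \right)},-11 \right)} = 52 \cdot 0 = 0$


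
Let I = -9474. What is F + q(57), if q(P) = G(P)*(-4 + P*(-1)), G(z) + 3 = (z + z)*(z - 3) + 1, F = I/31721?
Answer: -11907882548/31721 ≈ -3.7539e+5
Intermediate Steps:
F = -9474/31721 ≈ -0.29867
G(z) = -2 + 2*z*(-3 + z) (G(z) = -3 + ((z + z)*(z - 3) + 1) = -3 + ((2*z)*(-3 + z) + 1) = -3 + (2*z*(-3 + z) + 1) = -3 + (1 + 2*z*(-3 + z)) = -2 + 2*z*(-3 + z))
q(P) = (-4 - P)*(-2 - 6*P + 2*P²) (q(P) = (-2 - 6*P + 2*P²)*(-4 + P*(-1)) = (-2 - 6*P + 2*P²)*(-4 - P) = (-4 - P)*(-2 - 6*P + 2*P²))
F + q(57) = -9474/31721 + 2*(4 + 57)*(1 - 1*57² + 3*57) = -9474/31721 + 2*61*(1 - 1*3249 + 171) = -9474/31721 + 2*61*(1 - 3249 + 171) = -9474/31721 + 2*61*(-3077) = -9474/31721 - 375394 = -11907882548/31721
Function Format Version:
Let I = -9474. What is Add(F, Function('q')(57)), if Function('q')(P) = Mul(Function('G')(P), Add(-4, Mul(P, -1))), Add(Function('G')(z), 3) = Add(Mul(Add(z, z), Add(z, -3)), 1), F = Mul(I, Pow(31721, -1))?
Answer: Rational(-11907882548, 31721) ≈ -3.7539e+5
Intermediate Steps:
F = Rational(-9474, 31721) (F = Mul(-9474, Pow(31721, -1)) = Mul(-9474, Rational(1, 31721)) = Rational(-9474, 31721) ≈ -0.29867)
Function('G')(z) = Add(-2, Mul(2, z, Add(-3, z))) (Function('G')(z) = Add(-3, Add(Mul(Add(z, z), Add(z, -3)), 1)) = Add(-3, Add(Mul(Mul(2, z), Add(-3, z)), 1)) = Add(-3, Add(Mul(2, z, Add(-3, z)), 1)) = Add(-3, Add(1, Mul(2, z, Add(-3, z)))) = Add(-2, Mul(2, z, Add(-3, z))))
Function('q')(P) = Mul(Add(-4, Mul(-1, P)), Add(-2, Mul(-6, P), Mul(2, Pow(P, 2)))) (Function('q')(P) = Mul(Add(-2, Mul(-6, P), Mul(2, Pow(P, 2))), Add(-4, Mul(P, -1))) = Mul(Add(-2, Mul(-6, P), Mul(2, Pow(P, 2))), Add(-4, Mul(-1, P))) = Mul(Add(-4, Mul(-1, P)), Add(-2, Mul(-6, P), Mul(2, Pow(P, 2)))))
Add(F, Function('q')(57)) = Add(Rational(-9474, 31721), Mul(2, Add(4, 57), Add(1, Mul(-1, Pow(57, 2)), Mul(3, 57)))) = Add(Rational(-9474, 31721), Mul(2, 61, Add(1, Mul(-1, 3249), 171))) = Add(Rational(-9474, 31721), Mul(2, 61, Add(1, -3249, 171))) = Add(Rational(-9474, 31721), Mul(2, 61, -3077)) = Add(Rational(-9474, 31721), -375394) = Rational(-11907882548, 31721)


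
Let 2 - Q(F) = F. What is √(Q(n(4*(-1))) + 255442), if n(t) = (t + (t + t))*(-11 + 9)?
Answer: 6*√7095 ≈ 505.39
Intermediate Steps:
n(t) = -6*t (n(t) = (t + 2*t)*(-2) = (3*t)*(-2) = -6*t)
Q(F) = 2 - F
√(Q(n(4*(-1))) + 255442) = √((2 - (-6)*4*(-1)) + 255442) = √((2 - (-6)*(-4)) + 255442) = √((2 - 1*24) + 255442) = √((2 - 24) + 255442) = √(-22 + 255442) = √255420 = 6*√7095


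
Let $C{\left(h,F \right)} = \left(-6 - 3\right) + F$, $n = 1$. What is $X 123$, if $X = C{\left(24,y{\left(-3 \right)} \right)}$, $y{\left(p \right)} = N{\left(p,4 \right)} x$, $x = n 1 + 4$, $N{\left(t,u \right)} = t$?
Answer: $-2952$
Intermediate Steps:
$x = 5$ ($x = 1 \cdot 1 + 4 = 1 + 4 = 5$)
$y{\left(p \right)} = 5 p$ ($y{\left(p \right)} = p 5 = 5 p$)
$C{\left(h,F \right)} = -9 + F$
$X = -24$ ($X = -9 + 5 \left(-3\right) = -9 - 15 = -24$)
$X 123 = \left(-24\right) 123 = -2952$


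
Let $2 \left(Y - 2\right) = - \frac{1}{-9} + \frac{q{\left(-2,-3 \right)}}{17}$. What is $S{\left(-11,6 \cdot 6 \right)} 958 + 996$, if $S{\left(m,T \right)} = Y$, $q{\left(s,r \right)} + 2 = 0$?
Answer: $\frac{445057}{153} \approx 2908.9$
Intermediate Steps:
$q{\left(s,r \right)} = -2$ ($q{\left(s,r \right)} = -2 + 0 = -2$)
$Y = \frac{611}{306}$ ($Y = 2 + \frac{- \frac{1}{-9} - \frac{2}{17}}{2} = 2 + \frac{\left(-1\right) \left(- \frac{1}{9}\right) - \frac{2}{17}}{2} = 2 + \frac{\frac{1}{9} - \frac{2}{17}}{2} = 2 + \frac{1}{2} \left(- \frac{1}{153}\right) = 2 - \frac{1}{306} = \frac{611}{306} \approx 1.9967$)
$S{\left(m,T \right)} = \frac{611}{306}$
$S{\left(-11,6 \cdot 6 \right)} 958 + 996 = \frac{611}{306} \cdot 958 + 996 = \frac{292669}{153} + 996 = \frac{445057}{153}$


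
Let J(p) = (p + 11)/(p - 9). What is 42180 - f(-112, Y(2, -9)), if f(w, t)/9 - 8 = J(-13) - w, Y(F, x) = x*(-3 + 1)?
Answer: 452091/11 ≈ 41099.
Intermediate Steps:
J(p) = (11 + p)/(-9 + p)
Y(F, x) = -2*x (Y(F, x) = x*(-2) = -2*x)
f(w, t) = 801/11 - 9*w (f(w, t) = 72 + 9*((11 - 13)/(-9 - 13) - w) = 72 + 9*(-2/(-22) - w) = 72 + 9*(-1/22*(-2) - w) = 72 + 9*(1/11 - w) = 72 + (9/11 - 9*w) = 801/11 - 9*w)
42180 - f(-112, Y(2, -9)) = 42180 - (801/11 - 9*(-112)) = 42180 - (801/11 + 1008) = 42180 - 1*11889/11 = 42180 - 11889/11 = 452091/11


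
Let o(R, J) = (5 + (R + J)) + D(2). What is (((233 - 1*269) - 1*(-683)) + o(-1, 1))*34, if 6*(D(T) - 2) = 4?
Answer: 66776/3 ≈ 22259.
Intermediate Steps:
D(T) = 8/3 (D(T) = 2 + (⅙)*4 = 2 + ⅔ = 8/3)
o(R, J) = 23/3 + J + R (o(R, J) = (5 + (R + J)) + 8/3 = (5 + (J + R)) + 8/3 = (5 + J + R) + 8/3 = 23/3 + J + R)
(((233 - 1*269) - 1*(-683)) + o(-1, 1))*34 = (((233 - 1*269) - 1*(-683)) + (23/3 + 1 - 1))*34 = (((233 - 269) + 683) + 23/3)*34 = ((-36 + 683) + 23/3)*34 = (647 + 23/3)*34 = (1964/3)*34 = 66776/3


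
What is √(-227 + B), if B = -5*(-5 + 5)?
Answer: I*√227 ≈ 15.067*I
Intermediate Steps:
B = 0 (B = -5*0 = 0)
√(-227 + B) = √(-227 + 0) = √(-227) = I*√227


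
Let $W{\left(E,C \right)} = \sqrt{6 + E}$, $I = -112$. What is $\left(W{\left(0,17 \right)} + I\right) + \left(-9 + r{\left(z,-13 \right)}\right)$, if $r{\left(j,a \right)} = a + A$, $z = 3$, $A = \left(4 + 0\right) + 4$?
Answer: $-126 + \sqrt{6} \approx -123.55$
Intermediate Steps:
$A = 8$ ($A = 4 + 4 = 8$)
$r{\left(j,a \right)} = 8 + a$ ($r{\left(j,a \right)} = a + 8 = 8 + a$)
$\left(W{\left(0,17 \right)} + I\right) + \left(-9 + r{\left(z,-13 \right)}\right) = \left(\sqrt{6 + 0} - 112\right) + \left(-9 + \left(8 - 13\right)\right) = \left(\sqrt{6} - 112\right) - 14 = \left(-112 + \sqrt{6}\right) - 14 = -126 + \sqrt{6}$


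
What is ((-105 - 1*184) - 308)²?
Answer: 356409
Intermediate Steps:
((-105 - 1*184) - 308)² = ((-105 - 184) - 308)² = (-289 - 308)² = (-597)² = 356409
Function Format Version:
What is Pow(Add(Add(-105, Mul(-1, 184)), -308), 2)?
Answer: 356409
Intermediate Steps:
Pow(Add(Add(-105, Mul(-1, 184)), -308), 2) = Pow(Add(Add(-105, -184), -308), 2) = Pow(Add(-289, -308), 2) = Pow(-597, 2) = 356409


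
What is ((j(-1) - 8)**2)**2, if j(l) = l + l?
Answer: 10000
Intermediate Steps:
j(l) = 2*l
((j(-1) - 8)**2)**2 = ((2*(-1) - 8)**2)**2 = ((-2 - 8)**2)**2 = ((-10)**2)**2 = 100**2 = 10000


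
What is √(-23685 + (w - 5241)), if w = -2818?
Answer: 32*I*√31 ≈ 178.17*I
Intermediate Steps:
√(-23685 + (w - 5241)) = √(-23685 + (-2818 - 5241)) = √(-23685 - 8059) = √(-31744) = 32*I*√31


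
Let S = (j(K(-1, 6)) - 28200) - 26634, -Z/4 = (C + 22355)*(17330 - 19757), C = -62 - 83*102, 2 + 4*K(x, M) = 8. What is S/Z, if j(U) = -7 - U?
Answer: -109685/268465032 ≈ -0.00040856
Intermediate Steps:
K(x, M) = 3/2 (K(x, M) = -½ + (¼)*8 = -½ + 2 = 3/2)
C = -8528 (C = -62 - 8466 = -8528)
Z = 134232516 (Z = -4*(-8528 + 22355)*(17330 - 19757) = -55308*(-2427) = -4*(-33558129) = 134232516)
S = -109685/2 (S = ((-7 - 1*3/2) - 28200) - 26634 = ((-7 - 3/2) - 28200) - 26634 = (-17/2 - 28200) - 26634 = -56417/2 - 26634 = -109685/2 ≈ -54843.)
S/Z = -109685/2/134232516 = -109685/2*1/134232516 = -109685/268465032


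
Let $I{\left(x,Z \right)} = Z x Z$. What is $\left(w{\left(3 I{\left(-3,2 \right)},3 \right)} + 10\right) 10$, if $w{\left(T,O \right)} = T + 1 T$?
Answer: $-620$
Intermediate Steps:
$I{\left(x,Z \right)} = x Z^{2}$
$w{\left(T,O \right)} = 2 T$ ($w{\left(T,O \right)} = T + T = 2 T$)
$\left(w{\left(3 I{\left(-3,2 \right)},3 \right)} + 10\right) 10 = \left(2 \cdot 3 \left(- 3 \cdot 2^{2}\right) + 10\right) 10 = \left(2 \cdot 3 \left(\left(-3\right) 4\right) + 10\right) 10 = \left(2 \cdot 3 \left(-12\right) + 10\right) 10 = \left(2 \left(-36\right) + 10\right) 10 = \left(-72 + 10\right) 10 = \left(-62\right) 10 = -620$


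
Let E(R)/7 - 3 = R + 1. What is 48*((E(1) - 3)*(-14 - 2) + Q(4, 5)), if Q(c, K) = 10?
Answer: -24096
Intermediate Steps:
E(R) = 28 + 7*R (E(R) = 21 + 7*(R + 1) = 21 + 7*(1 + R) = 21 + (7 + 7*R) = 28 + 7*R)
48*((E(1) - 3)*(-14 - 2) + Q(4, 5)) = 48*(((28 + 7*1) - 3)*(-14 - 2) + 10) = 48*(((28 + 7) - 3)*(-16) + 10) = 48*((35 - 3)*(-16) + 10) = 48*(32*(-16) + 10) = 48*(-512 + 10) = 48*(-502) = -24096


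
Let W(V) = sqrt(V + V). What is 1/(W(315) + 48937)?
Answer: 6991/342118477 - 3*sqrt(70)/2394829339 ≈ 2.0424e-5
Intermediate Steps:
W(V) = sqrt(2)*sqrt(V) (W(V) = sqrt(2*V) = sqrt(2)*sqrt(V))
1/(W(315) + 48937) = 1/(sqrt(2)*sqrt(315) + 48937) = 1/(sqrt(2)*(3*sqrt(35)) + 48937) = 1/(3*sqrt(70) + 48937) = 1/(48937 + 3*sqrt(70))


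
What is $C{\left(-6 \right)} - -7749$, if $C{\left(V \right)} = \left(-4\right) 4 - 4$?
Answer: $7729$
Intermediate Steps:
$C{\left(V \right)} = -20$ ($C{\left(V \right)} = -16 - 4 = -20$)
$C{\left(-6 \right)} - -7749 = -20 - -7749 = -20 + 7749 = 7729$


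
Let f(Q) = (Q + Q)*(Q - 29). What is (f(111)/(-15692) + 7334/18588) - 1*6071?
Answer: -221378769055/36460362 ≈ -6071.8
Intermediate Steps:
f(Q) = 2*Q*(-29 + Q) (f(Q) = (2*Q)*(-29 + Q) = 2*Q*(-29 + Q))
(f(111)/(-15692) + 7334/18588) - 1*6071 = ((2*111*(-29 + 111))/(-15692) + 7334/18588) - 1*6071 = ((2*111*82)*(-1/15692) + 7334*(1/18588)) - 6071 = (18204*(-1/15692) + 3667/9294) - 6071 = (-4551/3923 + 3667/9294) - 6071 = -27911353/36460362 - 6071 = -221378769055/36460362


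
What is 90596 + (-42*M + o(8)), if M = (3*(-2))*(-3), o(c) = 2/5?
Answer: 449202/5 ≈ 89840.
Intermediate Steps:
o(c) = ⅖ (o(c) = 2*(⅕) = ⅖)
M = 18 (M = -6*(-3) = 18)
90596 + (-42*M + o(8)) = 90596 + (-42*18 + ⅖) = 90596 + (-756 + ⅖) = 90596 - 3778/5 = 449202/5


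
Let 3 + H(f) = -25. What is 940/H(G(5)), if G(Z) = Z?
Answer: -235/7 ≈ -33.571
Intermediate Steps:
H(f) = -28 (H(f) = -3 - 25 = -28)
940/H(G(5)) = 940/(-28) = 940*(-1/28) = -235/7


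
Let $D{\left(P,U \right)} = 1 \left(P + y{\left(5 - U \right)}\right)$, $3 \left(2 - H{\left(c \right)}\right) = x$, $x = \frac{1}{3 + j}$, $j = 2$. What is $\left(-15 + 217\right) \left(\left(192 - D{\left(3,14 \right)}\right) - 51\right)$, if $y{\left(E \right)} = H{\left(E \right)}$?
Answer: $\frac{412282}{15} \approx 27485.0$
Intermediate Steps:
$x = \frac{1}{5}$ ($x = \frac{1}{3 + 2} = \frac{1}{5} \approx 0.2$)
$H{\left(c \right)} = \frac{29}{15}$ ($H{\left(c \right)} = 2 - \frac{1}{15} = \frac{29}{15}$)
$y{\left(E \right)} = \frac{29}{15}$
$D{\left(P,U \right)} = \frac{29}{15} + P$ ($D{\left(P,U \right)} = 1 \left(P + \frac{29}{15}\right) = 1 \left(\frac{29}{15} + P\right) = \frac{29}{15} + P$)
$\left(-15 + 217\right) \left(\left(192 - D{\left(3,14 \right)}\right) - 51\right) = \left(-15 + 217\right) \left(\left(192 - \left(\frac{29}{15} + 3\right)\right) - 51\right) = 202 \left(\left(192 - \frac{74}{15}\right) - 51\right) = 202 \left(\frac{2806}{15} - 51\right) = 202 \cdot \frac{2041}{15} = \frac{412282}{15}$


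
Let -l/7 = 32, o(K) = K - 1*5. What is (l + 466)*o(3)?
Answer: -484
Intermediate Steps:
o(K) = -5 + K (o(K) = K - 5 = -5 + K)
l = -224 (l = -7*32 = -224)
(l + 466)*o(3) = (-224 + 466)*(-5 + 3) = 242*(-2) = -484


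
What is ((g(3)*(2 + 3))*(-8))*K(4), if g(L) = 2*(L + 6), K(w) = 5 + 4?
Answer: -6480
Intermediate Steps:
K(w) = 9
g(L) = 12 + 2*L (g(L) = 2*(6 + L) = 12 + 2*L)
((g(3)*(2 + 3))*(-8))*K(4) = (((12 + 2*3)*(2 + 3))*(-8))*9 = (((12 + 6)*5)*(-8))*9 = ((18*5)*(-8))*9 = (90*(-8))*9 = -720*9 = -6480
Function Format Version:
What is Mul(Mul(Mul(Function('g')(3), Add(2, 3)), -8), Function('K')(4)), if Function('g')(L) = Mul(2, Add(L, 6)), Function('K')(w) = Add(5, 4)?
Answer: -6480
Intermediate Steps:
Function('K')(w) = 9
Function('g')(L) = Add(12, Mul(2, L)) (Function('g')(L) = Mul(2, Add(6, L)) = Add(12, Mul(2, L)))
Mul(Mul(Mul(Function('g')(3), Add(2, 3)), -8), Function('K')(4)) = Mul(Mul(Mul(Add(12, Mul(2, 3)), Add(2, 3)), -8), 9) = Mul(Mul(Mul(Add(12, 6), 5), -8), 9) = Mul(Mul(Mul(18, 5), -8), 9) = Mul(Mul(90, -8), 9) = Mul(-720, 9) = -6480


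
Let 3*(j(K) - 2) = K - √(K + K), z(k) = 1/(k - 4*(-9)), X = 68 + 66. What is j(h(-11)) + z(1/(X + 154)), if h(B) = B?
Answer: -50981/31107 - I*√22/3 ≈ -1.6389 - 1.5635*I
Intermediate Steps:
X = 134
z(k) = 1/(36 + k) (z(k) = 1/(k + 36) = 1/(36 + k))
j(K) = 2 + K/3 - √2*√K/3 (j(K) = 2 + (K - √(K + K))/3 = 2 + (K - √(2*K))/3 = 2 + (K - √2*√K)/3 = 2 + (K/3 - √2*√K/3) = 2 + K/3 - √2*√K/3)
j(h(-11)) + z(1/(X + 154)) = (2 + (⅓)*(-11) - √2*√(-11)/3) + 1/(36 + 1/(134 + 154)) = (2 - 11/3 - √2*I*√11/3) + 1/(36 + 1/288) = (2 - 11/3 - I*√22/3) + 1/(36 + 1/288) = (-5/3 - I*√22/3) + 1/(10369/288) = (-5/3 - I*√22/3) + 288/10369 = -50981/31107 - I*√22/3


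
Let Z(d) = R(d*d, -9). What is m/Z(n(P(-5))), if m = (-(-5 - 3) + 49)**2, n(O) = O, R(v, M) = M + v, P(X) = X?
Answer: 3249/16 ≈ 203.06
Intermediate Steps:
Z(d) = -9 + d**2 (Z(d) = -9 + d*d = -9 + d**2)
m = 3249 (m = (-1*(-8) + 49)**2 = (8 + 49)**2 = 57**2 = 3249)
m/Z(n(P(-5))) = 3249/(-9 + (-5)**2) = 3249/(-9 + 25) = 3249/16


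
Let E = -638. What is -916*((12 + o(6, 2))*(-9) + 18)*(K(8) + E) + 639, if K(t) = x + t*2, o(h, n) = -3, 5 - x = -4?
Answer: -35374365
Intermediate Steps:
x = 9 (x = 5 - 1*(-4) = 5 + 4 = 9)
K(t) = 9 + 2*t (K(t) = 9 + t*2 = 9 + 2*t)
-916*((12 + o(6, 2))*(-9) + 18)*(K(8) + E) + 639 = -916*((12 - 3)*(-9) + 18)*((9 + 2*8) - 638) + 639 = -916*(9*(-9) + 18)*((9 + 16) - 638) + 639 = -916*(-81 + 18)*(25 - 638) + 639 = -(-57708)*(-613) + 639 = -916*38619 + 639 = -35375004 + 639 = -35374365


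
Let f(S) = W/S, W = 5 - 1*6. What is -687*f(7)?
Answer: 687/7 ≈ 98.143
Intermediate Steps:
W = -1 (W = 5 - 6 = -1)
f(S) = -1/S
-687*f(7) = -(-687)/7 = -687*(-⅐) = 687/7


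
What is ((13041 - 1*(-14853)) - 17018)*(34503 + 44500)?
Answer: 859236628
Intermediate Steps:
((13041 - 1*(-14853)) - 17018)*(34503 + 44500) = ((13041 + 14853) - 17018)*79003 = (27894 - 17018)*79003 = 10876*79003 = 859236628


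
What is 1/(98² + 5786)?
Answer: 1/15390 ≈ 6.4977e-5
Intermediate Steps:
1/(98² + 5786) = 1/(9604 + 5786) = 1/15390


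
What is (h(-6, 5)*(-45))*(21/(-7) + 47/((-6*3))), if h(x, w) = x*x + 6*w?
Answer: 16665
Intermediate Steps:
h(x, w) = x**2 + 6*w
(h(-6, 5)*(-45))*(21/(-7) + 47/((-6*3))) = (((-6)**2 + 6*5)*(-45))*(21/(-7) + 47/((-6*3))) = ((36 + 30)*(-45))*(21*(-1/7) + 47/(-18)) = (66*(-45))*(-3 + 47*(-1/18)) = -2970*(-3 - 47/18) = -2970*(-101/18) = 16665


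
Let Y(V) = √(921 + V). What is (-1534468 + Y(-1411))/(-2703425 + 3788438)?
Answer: -1534468/1085013 + 7*I*√10/1085013 ≈ -1.4142 + 2.0402e-5*I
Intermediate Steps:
(-1534468 + Y(-1411))/(-2703425 + 3788438) = (-1534468 + √(921 - 1411))/(-2703425 + 3788438) = (-1534468 + √(-490))/1085013 = (-1534468 + 7*I*√10)*(1/1085013) = -1534468/1085013 + 7*I*√10/1085013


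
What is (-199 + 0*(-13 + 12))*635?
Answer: -126365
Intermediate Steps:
(-199 + 0*(-13 + 12))*635 = (-199 + 0*(-1))*635 = (-199 + 0)*635 = -199*635 = -126365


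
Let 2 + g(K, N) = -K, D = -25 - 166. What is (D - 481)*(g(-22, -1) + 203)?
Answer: -149856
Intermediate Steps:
D = -191
g(K, N) = -2 - K
(D - 481)*(g(-22, -1) + 203) = (-191 - 481)*((-2 - 1*(-22)) + 203) = -672*((-2 + 22) + 203) = -672*(20 + 203) = -672*223 = -149856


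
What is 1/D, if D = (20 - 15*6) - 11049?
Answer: -1/11119 ≈ -8.9936e-5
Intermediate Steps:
D = -11119 (D = (20 - 90) - 11049 = -70 - 11049 = -11119)
1/D = 1/(-11119) = -1/11119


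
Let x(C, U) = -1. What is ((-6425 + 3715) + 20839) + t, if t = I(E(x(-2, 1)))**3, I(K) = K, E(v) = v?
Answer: 18128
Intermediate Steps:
t = -1 (t = (-1)**3 = -1)
((-6425 + 3715) + 20839) + t = ((-6425 + 3715) + 20839) - 1 = (-2710 + 20839) - 1 = 18129 - 1 = 18128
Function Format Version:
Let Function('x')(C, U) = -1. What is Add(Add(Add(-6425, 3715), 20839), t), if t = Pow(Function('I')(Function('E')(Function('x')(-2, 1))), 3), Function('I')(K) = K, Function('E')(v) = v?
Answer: 18128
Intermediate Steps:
t = -1 (t = Pow(-1, 3) = -1)
Add(Add(Add(-6425, 3715), 20839), t) = Add(Add(Add(-6425, 3715), 20839), -1) = Add(Add(-2710, 20839), -1) = Add(18129, -1) = 18128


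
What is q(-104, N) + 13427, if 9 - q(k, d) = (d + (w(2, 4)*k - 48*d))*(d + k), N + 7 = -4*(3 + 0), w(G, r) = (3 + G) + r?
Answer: 8147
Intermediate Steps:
w(G, r) = 3 + G + r
N = -19 (N = -7 - 4*(3 + 0) = -7 - 4*3 = -7 - 12 = -19)
q(k, d) = 9 - (d + k)*(-47*d + 9*k) (q(k, d) = 9 - (d + ((3 + 2 + 4)*k - 48*d))*(d + k) = 9 - (d + (9*k - 48*d))*(d + k) = 9 - (d + (-48*d + 9*k))*(d + k) = 9 - (-47*d + 9*k)*(d + k) = 9 - (d + k)*(-47*d + 9*k))
q(-104, N) + 13427 = (9 - 9*(-104)² + 47*(-19)² + 38*(-19)*(-104)) + 13427 = (9 - 9*10816 + 47*361 + 75088) + 13427 = (9 - 97344 + 16967 + 75088) + 13427 = -5280 + 13427 = 8147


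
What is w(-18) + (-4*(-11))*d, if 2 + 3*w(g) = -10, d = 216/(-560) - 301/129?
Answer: -12982/105 ≈ -123.64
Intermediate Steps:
d = -571/210 (d = 216*(-1/560) - 301*1/129 = -27/70 - 7/3 = -571/210 ≈ -2.7190)
w(g) = -4 (w(g) = -⅔ + (⅓)*(-10) = -⅔ - 10/3 = -4)
w(-18) + (-4*(-11))*d = -4 - 4*(-11)*(-571/210) = -4 + 44*(-571/210) = -4 - 12562/105 = -12982/105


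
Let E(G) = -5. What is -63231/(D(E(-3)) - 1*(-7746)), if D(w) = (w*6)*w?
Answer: -3011/376 ≈ -8.0080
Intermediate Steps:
D(w) = 6*w² (D(w) = (6*w)*w = 6*w²)
-63231/(D(E(-3)) - 1*(-7746)) = -63231/(6*(-5)² - 1*(-7746)) = -63231/(6*25 + 7746) = -63231/(150 + 7746) = -63231/7896 = -63231*1/7896 = -3011/376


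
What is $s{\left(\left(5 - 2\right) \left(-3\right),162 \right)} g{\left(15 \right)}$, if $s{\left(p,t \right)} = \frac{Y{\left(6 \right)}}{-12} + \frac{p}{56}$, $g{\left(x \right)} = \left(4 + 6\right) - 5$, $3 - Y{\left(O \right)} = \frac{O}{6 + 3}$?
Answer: $- \frac{895}{504} \approx -1.7758$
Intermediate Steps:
$Y{\left(O \right)} = 3 - \frac{O}{9}$ ($Y{\left(O \right)} = 3 - \frac{O}{6 + 3} = 3 - \frac{O}{9}$)
$g{\left(x \right)} = 5$ ($g{\left(x \right)} = 10 - 5 = 5$)
$s{\left(p,t \right)} = - \frac{7}{36} + \frac{p}{56}$ ($s{\left(p,t \right)} = \frac{3 - \frac{2}{3}}{-12} + \frac{p}{56} = \left(3 - \frac{2}{3}\right) \left(- \frac{1}{12}\right) + p \frac{1}{56} = \frac{7}{3} \left(- \frac{1}{12}\right) + \frac{p}{56} = - \frac{7}{36} + \frac{p}{56}$)
$s{\left(\left(5 - 2\right) \left(-3\right),162 \right)} g{\left(15 \right)} = \left(- \frac{7}{36} + \frac{\left(5 - 2\right) \left(-3\right)}{56}\right) 5 = \left(- \frac{7}{36} + \frac{3 \left(-3\right)}{56}\right) 5 = \left(- \frac{7}{36} + \frac{1}{56} \left(-9\right)\right) 5 = \left(- \frac{7}{36} - \frac{9}{56}\right) 5 = \left(- \frac{179}{504}\right) 5 = - \frac{895}{504}$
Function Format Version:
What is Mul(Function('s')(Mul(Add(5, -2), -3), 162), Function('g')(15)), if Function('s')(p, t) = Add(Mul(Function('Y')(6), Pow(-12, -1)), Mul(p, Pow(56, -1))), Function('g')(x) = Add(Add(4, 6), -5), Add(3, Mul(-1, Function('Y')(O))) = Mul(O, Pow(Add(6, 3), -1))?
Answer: Rational(-895, 504) ≈ -1.7758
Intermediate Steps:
Function('Y')(O) = Add(3, Mul(Rational(-1, 9), O)) (Function('Y')(O) = Add(3, Mul(-1, Mul(O, Pow(Add(6, 3), -1)))) = Add(3, Mul(-1, Mul(O, Pow(9, -1)))) = Add(3, Mul(-1, Mul(O, Rational(1, 9)))) = Add(3, Mul(-1, Mul(Rational(1, 9), O))) = Add(3, Mul(Rational(-1, 9), O)))
Function('g')(x) = 5 (Function('g')(x) = Add(10, -5) = 5)
Function('s')(p, t) = Add(Rational(-7, 36), Mul(Rational(1, 56), p)) (Function('s')(p, t) = Add(Mul(Add(3, Mul(Rational(-1, 9), 6)), Pow(-12, -1)), Mul(p, Pow(56, -1))) = Add(Mul(Add(3, Rational(-2, 3)), Rational(-1, 12)), Mul(p, Rational(1, 56))) = Add(Mul(Rational(7, 3), Rational(-1, 12)), Mul(Rational(1, 56), p)) = Add(Rational(-7, 36), Mul(Rational(1, 56), p)))
Mul(Function('s')(Mul(Add(5, -2), -3), 162), Function('g')(15)) = Mul(Add(Rational(-7, 36), Mul(Rational(1, 56), Mul(Add(5, -2), -3))), 5) = Mul(Add(Rational(-7, 36), Mul(Rational(1, 56), Mul(3, -3))), 5) = Mul(Add(Rational(-7, 36), Mul(Rational(1, 56), -9)), 5) = Mul(Add(Rational(-7, 36), Rational(-9, 56)), 5) = Mul(Rational(-179, 504), 5) = Rational(-895, 504)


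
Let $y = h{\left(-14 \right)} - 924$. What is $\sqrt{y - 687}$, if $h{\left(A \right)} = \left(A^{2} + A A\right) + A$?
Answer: $3 i \sqrt{137} \approx 35.114 i$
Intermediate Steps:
$h{\left(A \right)} = A + 2 A^{2}$ ($h{\left(A \right)} = \left(A^{2} + A^{2}\right) + A = 2 A^{2} + A = A + 2 A^{2}$)
$y = -546$ ($y = - 14 \left(1 + 2 \left(-14\right)\right) - 924 = - 14 \left(1 - 28\right) - 924 = \left(-14\right) \left(-27\right) - 924 = 378 - 924 = -546$)
$\sqrt{y - 687} = \sqrt{-546 - 687} = \sqrt{-1233} = 3 i \sqrt{137}$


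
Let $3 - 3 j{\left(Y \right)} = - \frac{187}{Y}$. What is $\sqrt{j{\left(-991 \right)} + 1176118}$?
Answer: $\frac{160 \sqrt{406070178}}{2973} \approx 1084.5$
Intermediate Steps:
$j{\left(Y \right)} = 1 + \frac{187}{3 Y}$ ($j{\left(Y \right)} = 1 - \frac{\left(-187\right) \frac{1}{Y}}{3} = 1 + \frac{187}{3 Y}$)
$\sqrt{j{\left(-991 \right)} + 1176118} = \sqrt{\frac{\frac{187}{3} - 991}{-991} + 1176118} = \sqrt{\left(- \frac{1}{991}\right) \left(- \frac{2786}{3}\right) + 1176118} = \sqrt{\frac{2786}{2973} + 1176118} = \sqrt{\frac{3496601600}{2973}} = \frac{160 \sqrt{406070178}}{2973}$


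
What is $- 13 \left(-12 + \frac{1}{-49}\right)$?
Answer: $\frac{7657}{49} \approx 156.27$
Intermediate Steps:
$- 13 \left(-12 + \frac{1}{-49}\right) = - 13 \left(-12 - \frac{1}{49}\right) = \left(-13\right) \left(- \frac{589}{49}\right) = \frac{7657}{49}$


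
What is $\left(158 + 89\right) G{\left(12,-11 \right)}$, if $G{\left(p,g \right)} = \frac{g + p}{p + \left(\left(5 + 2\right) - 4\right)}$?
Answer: $\frac{247}{15} \approx 16.467$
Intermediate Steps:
$G{\left(p,g \right)} = \frac{g + p}{3 + p}$ ($G{\left(p,g \right)} = \frac{g + p}{p + \left(7 - 4\right)} = \frac{g + p}{p + 3} = \frac{g + p}{3 + p}$)
$\left(158 + 89\right) G{\left(12,-11 \right)} = \left(158 + 89\right) \frac{-11 + 12}{3 + 12} = 247 \cdot \frac{1}{15} \cdot 1 = 247 \cdot \frac{1}{15} = \frac{247}{15}$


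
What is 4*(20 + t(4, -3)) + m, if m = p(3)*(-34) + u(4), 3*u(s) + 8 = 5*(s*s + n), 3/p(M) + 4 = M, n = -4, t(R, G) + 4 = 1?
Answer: 562/3 ≈ 187.33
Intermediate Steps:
t(R, G) = -3 (t(R, G) = -4 + 1 = -3)
p(M) = 3/(-4 + M)
u(s) = -28/3 + 5*s²/3 (u(s) = -8/3 + (5*(s*s - 4))/3 = -8/3 + (5*(s² - 4))/3 = -8/3 + (5*(-4 + s²))/3 = -8/3 + (-20 + 5*s²)/3 = -8/3 + (-20/3 + 5*s²/3) = -28/3 + 5*s²/3)
m = 358/3 (m = (3/(-4 + 3))*(-34) + (-28/3 + (5/3)*4²) = (3/(-1))*(-34) + (-28/3 + (5/3)*16) = (3*(-1))*(-34) + (-28/3 + 80/3) = -3*(-34) + 52/3 = 102 + 52/3 = 358/3 ≈ 119.33)
4*(20 + t(4, -3)) + m = 4*(20 - 3) + 358/3 = 4*17 + 358/3 = 68 + 358/3 = 562/3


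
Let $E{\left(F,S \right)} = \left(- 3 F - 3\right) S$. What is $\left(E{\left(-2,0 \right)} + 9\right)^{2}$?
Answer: $81$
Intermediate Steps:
$E{\left(F,S \right)} = S \left(-3 - 3 F\right)$ ($E{\left(F,S \right)} = \left(-3 - 3 F\right) S = S \left(-3 - 3 F\right)$)
$\left(E{\left(-2,0 \right)} + 9\right)^{2} = \left(\left(-3\right) 0 \left(1 - 2\right) + 9\right)^{2} = \left(\left(-3\right) 0 \left(-1\right) + 9\right)^{2} = \left(0 + 9\right)^{2} = 9^{2} = 81$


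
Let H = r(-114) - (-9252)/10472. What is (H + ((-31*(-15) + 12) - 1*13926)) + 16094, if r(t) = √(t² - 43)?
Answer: 6926923/2618 + √12953 ≈ 2759.7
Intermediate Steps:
r(t) = √(-43 + t²)
H = 2313/2618 + √12953 (H = √(-43 + (-114)²) - (-9252)/10472 = √(-43 + 12996) - (-9252)/10472 = √12953 - 1*(-2313/2618) = √12953 + 2313/2618 = 2313/2618 + √12953 ≈ 114.69)
(H + ((-31*(-15) + 12) - 1*13926)) + 16094 = ((2313/2618 + √12953) + ((-31*(-15) + 12) - 1*13926)) + 16094 = ((2313/2618 + √12953) + ((465 + 12) - 13926)) + 16094 = ((2313/2618 + √12953) + (477 - 13926)) + 16094 = ((2313/2618 + √12953) - 13449) + 16094 = (-35207169/2618 + √12953) + 16094 = 6926923/2618 + √12953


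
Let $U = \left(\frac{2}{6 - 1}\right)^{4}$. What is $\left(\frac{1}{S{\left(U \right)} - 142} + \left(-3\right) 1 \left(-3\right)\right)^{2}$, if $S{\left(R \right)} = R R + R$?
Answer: $\frac{248737419148544041}{3075644556748036} \approx 80.873$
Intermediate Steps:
$U = \frac{16}{625}$ ($U = \left(\frac{2}{5}\right)^{4} = \frac{16}{625} \approx 0.0256$)
$S{\left(R \right)} = R + R^{2}$ ($S{\left(R \right)} = R^{2} + R = R + R^{2}$)
$\left(\frac{1}{S{\left(U \right)} - 142} + \left(-3\right) 1 \left(-3\right)\right)^{2} = \left(\frac{1}{\frac{16 \left(1 + \frac{16}{625}\right)}{625} - 142} + \left(-3\right) 1 \left(-3\right)\right)^{2} = \left(\frac{1}{\frac{16}{625} \cdot \frac{641}{625} - 142} - -9\right)^{2} = \left(\frac{1}{\frac{10256}{390625} - 142} + 9\right)^{2} = \left(\frac{1}{- \frac{55458494}{390625}} + 9\right)^{2} = \left(- \frac{390625}{55458494} + 9\right)^{2} = \left(\frac{498735821}{55458494}\right)^{2} = \frac{248737419148544041}{3075644556748036}$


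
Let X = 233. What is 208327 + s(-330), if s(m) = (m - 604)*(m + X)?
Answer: 298925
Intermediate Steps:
s(m) = (-604 + m)*(233 + m) (s(m) = (m - 604)*(m + 233) = (-604 + m)*(233 + m))
208327 + s(-330) = 208327 + (-140732 + (-330)² - 371*(-330)) = 208327 + (-140732 + 108900 + 122430) = 208327 + 90598 = 298925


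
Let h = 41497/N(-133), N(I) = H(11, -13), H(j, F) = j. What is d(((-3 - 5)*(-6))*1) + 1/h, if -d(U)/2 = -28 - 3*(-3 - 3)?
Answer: 829951/41497 ≈ 20.000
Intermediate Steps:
N(I) = 11
h = 41497/11 ≈ 3772.5
d(U) = 20 (d(U) = -2*(-28 - 3*(-3 - 3)) = -2*(-28 - 3*(-6)) = -2*(-28 + 18) = -2*(-10) = 20)
d(((-3 - 5)*(-6))*1) + 1/h = 20 + 1/(41497/11) = 20 + 11/41497 = 829951/41497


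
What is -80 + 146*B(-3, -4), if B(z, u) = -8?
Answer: -1248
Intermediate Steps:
-80 + 146*B(-3, -4) = -80 + 146*(-8) = -80 - 1168 = -1248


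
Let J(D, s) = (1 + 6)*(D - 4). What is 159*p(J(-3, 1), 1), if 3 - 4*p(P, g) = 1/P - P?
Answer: -358227/196 ≈ -1827.7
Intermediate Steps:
J(D, s) = -28 + 7*D (J(D, s) = 7*(-4 + D) = -28 + 7*D)
p(P, g) = 3/4 - 1/(4*P) + P/4 (p(P, g) = 3/4 - (1/P - P)/4 = 3/4 + (-1/(4*P) + P/4) = 3/4 - 1/(4*P) + P/4)
159*p(J(-3, 1), 1) = 159*((-1 + (-28 + 7*(-3))*(3 + (-28 + 7*(-3))))/(4*(-28 + 7*(-3)))) = 159*((-1 + (-28 - 21)*(3 + (-28 - 21)))/(4*(-28 - 21))) = 159*((1/4)*(-1 - 49*(3 - 49))/(-49)) = 159*((1/4)*(-1/49)*(-1 - 49*(-46))) = 159*((1/4)*(-1/49)*(-1 + 2254)) = 159*((1/4)*(-1/49)*2253) = 159*(-2253/196) = -358227/196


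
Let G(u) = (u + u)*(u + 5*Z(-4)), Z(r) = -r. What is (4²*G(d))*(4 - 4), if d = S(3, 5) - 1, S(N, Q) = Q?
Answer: 0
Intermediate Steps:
d = 4 (d = 5 - 1 = 4)
G(u) = 2*u*(20 + u) (G(u) = (u + u)*(u + 5*(-1*(-4))) = (2*u)*(u + 5*4) = (2*u)*(u + 20) = (2*u)*(20 + u) = 2*u*(20 + u))
(4²*G(d))*(4 - 4) = (4²*(2*4*(20 + 4)))*(4 - 4) = (16*(2*4*24))*0 = (16*192)*0 = 3072*0 = 0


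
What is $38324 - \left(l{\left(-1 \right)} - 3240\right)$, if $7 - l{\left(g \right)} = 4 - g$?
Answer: $41562$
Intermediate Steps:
$l{\left(g \right)} = 3 + g$ ($l{\left(g \right)} = 7 - \left(4 - g\right) = 7 + \left(-4 + g\right) = 3 + g$)
$38324 - \left(l{\left(-1 \right)} - 3240\right) = 38324 - \left(\left(3 - 1\right) - 3240\right) = 38324 - \left(2 - 3240\right) = 38324 - -3238 = 38324 + 3238 = 41562$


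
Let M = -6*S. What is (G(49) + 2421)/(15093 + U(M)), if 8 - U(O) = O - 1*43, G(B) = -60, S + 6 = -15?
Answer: 787/5006 ≈ 0.15721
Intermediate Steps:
S = -21 (S = -6 - 15 = -21)
M = 126 (M = -6*(-21) = 126)
U(O) = 51 - O (U(O) = 8 - (O - 1*43) = 8 - (O - 43) = 8 - (-43 + O) = 8 + (43 - O) = 51 - O)
(G(49) + 2421)/(15093 + U(M)) = (-60 + 2421)/(15093 + (51 - 1*126)) = 2361/(15093 + (51 - 126)) = 2361/(15093 - 75) = 2361/15018 = 2361*(1/15018) = 787/5006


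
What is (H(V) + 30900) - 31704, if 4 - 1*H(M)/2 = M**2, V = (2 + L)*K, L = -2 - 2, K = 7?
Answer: -1188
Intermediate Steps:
L = -4
V = -14 (V = (2 - 4)*7 = -2*7 = -14)
H(M) = 8 - 2*M**2
(H(V) + 30900) - 31704 = ((8 - 2*(-14)**2) + 30900) - 31704 = ((8 - 2*196) + 30900) - 31704 = ((8 - 392) + 30900) - 31704 = (-384 + 30900) - 31704 = 30516 - 31704 = -1188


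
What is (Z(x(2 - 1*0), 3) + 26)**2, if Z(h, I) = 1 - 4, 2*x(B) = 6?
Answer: 529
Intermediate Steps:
x(B) = 3 (x(B) = (1/2)*6 = 3)
Z(h, I) = -3
(Z(x(2 - 1*0), 3) + 26)**2 = (-3 + 26)**2 = 23**2 = 529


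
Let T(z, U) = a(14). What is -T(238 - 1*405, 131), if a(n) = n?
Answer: -14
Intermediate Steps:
T(z, U) = 14
-T(238 - 1*405, 131) = -1*14 = -14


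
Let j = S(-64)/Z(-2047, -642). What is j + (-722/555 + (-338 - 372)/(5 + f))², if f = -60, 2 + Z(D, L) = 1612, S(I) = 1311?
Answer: 70736717621/521794350 ≈ 135.56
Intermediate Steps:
Z(D, L) = 1610 (Z(D, L) = -2 + 1612 = 1610)
j = 57/70 (j = 1311/1610 = 1311*(1/1610) = 57/70 ≈ 0.81429)
j + (-722/555 + (-338 - 372)/(5 + f))² = 57/70 + (-722/555 + (-338 - 372)/(5 - 60))² = 57/70 + (-722*1/555 - 710/(-55))² = 57/70 + (-722/555 - 710*(-1/55))² = 57/70 + (-722/555 + 142/11)² = 57/70 + (70868/6105)² = 57/70 + 5022273424/37271025 = 70736717621/521794350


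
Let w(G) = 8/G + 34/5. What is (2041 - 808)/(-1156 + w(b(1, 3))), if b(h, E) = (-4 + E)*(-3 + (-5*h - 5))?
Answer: -26715/24886 ≈ -1.0735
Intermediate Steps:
b(h, E) = (-8 - 5*h)*(-4 + E) (b(h, E) = (-4 + E)*(-3 + (-5 - 5*h)) = (-4 + E)*(-8 - 5*h) = (-8 - 5*h)*(-4 + E))
w(G) = 34/5 + 8/G (w(G) = 8/G + 34*(1/5) = 8/G + 34/5 = 34/5 + 8/G)
(2041 - 808)/(-1156 + w(b(1, 3))) = (2041 - 808)/(-1156 + (34/5 + 8/(32 - 8*3 + 20*1 - 5*3*1))) = 1233/(-1156 + (34/5 + 8/(32 - 24 + 20 - 15))) = 1233/(-1156 + (34/5 + 8/13)) = 1233/(-1156 + 482/65) = 1233/(-74658/65) = 1233*(-65/74658) = -26715/24886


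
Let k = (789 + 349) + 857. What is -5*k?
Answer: -9975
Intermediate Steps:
k = 1995 (k = 1138 + 857 = 1995)
-5*k = -5*1995 = -9975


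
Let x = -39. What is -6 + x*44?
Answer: -1722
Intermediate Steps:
-6 + x*44 = -6 - 39*44 = -6 - 1716 = -1722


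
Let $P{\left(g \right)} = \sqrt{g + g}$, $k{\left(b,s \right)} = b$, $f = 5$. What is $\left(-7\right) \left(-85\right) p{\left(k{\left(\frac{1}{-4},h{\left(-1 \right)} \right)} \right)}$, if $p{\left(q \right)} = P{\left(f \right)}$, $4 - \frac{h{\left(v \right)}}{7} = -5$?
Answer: $595 \sqrt{10} \approx 1881.6$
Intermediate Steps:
$h{\left(v \right)} = 63$ ($h{\left(v \right)} = 28 - -35 = 28 + 35 = 63$)
$P{\left(g \right)} = \sqrt{2} \sqrt{g}$ ($P{\left(g \right)} = \sqrt{2 g} = \sqrt{2} \sqrt{g}$)
$p{\left(q \right)} = \sqrt{10}$ ($p{\left(q \right)} = \sqrt{2} \sqrt{5} = \sqrt{10}$)
$\left(-7\right) \left(-85\right) p{\left(k{\left(\frac{1}{-4},h{\left(-1 \right)} \right)} \right)} = \left(-7\right) \left(-85\right) \sqrt{10} = 595 \sqrt{10}$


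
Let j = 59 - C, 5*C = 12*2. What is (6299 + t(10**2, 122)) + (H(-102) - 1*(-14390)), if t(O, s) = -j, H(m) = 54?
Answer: 103444/5 ≈ 20689.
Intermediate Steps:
C = 24/5 (C = (12*2)/5 = (1/5)*24 = 24/5 ≈ 4.8000)
j = 271/5 (j = 59 - 1*24/5 = 59 - 24/5 = 271/5 ≈ 54.200)
t(O, s) = -271/5 (t(O, s) = -1*271/5 = -271/5)
(6299 + t(10**2, 122)) + (H(-102) - 1*(-14390)) = (6299 - 271/5) + (54 - 1*(-14390)) = 31224/5 + (54 + 14390) = 31224/5 + 14444 = 103444/5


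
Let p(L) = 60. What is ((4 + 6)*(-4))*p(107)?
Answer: -2400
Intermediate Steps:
((4 + 6)*(-4))*p(107) = ((4 + 6)*(-4))*60 = (10*(-4))*60 = -40*60 = -2400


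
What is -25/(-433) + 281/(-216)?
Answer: -116273/93528 ≈ -1.2432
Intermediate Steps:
-25/(-433) + 281/(-216) = -25*(-1/433) + 281*(-1/216) = 25/433 - 281/216 = -116273/93528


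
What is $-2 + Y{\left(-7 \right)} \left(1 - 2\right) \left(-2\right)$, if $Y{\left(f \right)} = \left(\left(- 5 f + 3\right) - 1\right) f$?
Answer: $-520$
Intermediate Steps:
$Y{\left(f \right)} = f \left(2 - 5 f\right)$ ($Y{\left(f \right)} = \left(\left(3 - 5 f\right) - 1\right) f = \left(2 - 5 f\right) f = f \left(2 - 5 f\right)$)
$-2 + Y{\left(-7 \right)} \left(1 - 2\right) \left(-2\right) = -2 + - 7 \left(2 - -35\right) \left(1 - 2\right) \left(-2\right) = -2 + - 7 \left(2 + 35\right) \left(\left(-1\right) \left(-2\right)\right) = -2 + \left(-7\right) 37 \cdot 2 = -2 - 518 = -520$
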